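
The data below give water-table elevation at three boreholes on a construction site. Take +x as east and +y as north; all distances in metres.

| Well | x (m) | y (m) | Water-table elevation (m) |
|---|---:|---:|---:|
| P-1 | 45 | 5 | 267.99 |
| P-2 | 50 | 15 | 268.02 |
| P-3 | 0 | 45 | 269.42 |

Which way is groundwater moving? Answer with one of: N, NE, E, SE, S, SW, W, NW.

SE

With h = a·x + b·y + c and P-1 as origin, the differences give:
  5·a + 10·b = +0.03
  (-45)·a + 40·b = +1.43
Eliminate b (×40 and ×10, subtract): 650·a = -13.100 → a = ∂h/∂x = -0.02015
Back-substitute: b = ∂h/∂y = +0.01308.
Flow = −∇h = (+0.02015 east, -0.01308 north), which points southeast.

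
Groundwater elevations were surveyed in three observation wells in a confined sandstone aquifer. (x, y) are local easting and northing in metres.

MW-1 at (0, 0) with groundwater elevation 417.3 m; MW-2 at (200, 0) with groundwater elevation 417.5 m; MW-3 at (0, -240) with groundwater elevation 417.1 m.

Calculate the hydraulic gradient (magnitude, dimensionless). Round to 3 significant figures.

∂h/∂x = (417.5 − 417.3) / (200 − 0) = +0.0010000
∂h/∂y = (417.1 − 417.3) / (-240 − 0) = +0.0008333
|∇h| = √(0.0010000² + 0.0008333²) = 0.001302

0.00130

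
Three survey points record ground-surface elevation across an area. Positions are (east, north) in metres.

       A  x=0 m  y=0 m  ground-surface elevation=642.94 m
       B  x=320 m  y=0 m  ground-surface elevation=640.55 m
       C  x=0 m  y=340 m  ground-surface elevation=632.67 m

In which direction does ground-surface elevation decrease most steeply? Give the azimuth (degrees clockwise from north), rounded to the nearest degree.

014°

∂z/∂x = (640.55 − 642.94) / (320 − 0) = -0.007469
∂z/∂y = (632.67 − 642.94) / (340 − 0) = -0.03021
Steepest decrease is along −∇f: components (+0.007469 E, +0.03021 N).
Azimuth = atan2(+0.007469, +0.03021) = 13.9° ≈ 014°.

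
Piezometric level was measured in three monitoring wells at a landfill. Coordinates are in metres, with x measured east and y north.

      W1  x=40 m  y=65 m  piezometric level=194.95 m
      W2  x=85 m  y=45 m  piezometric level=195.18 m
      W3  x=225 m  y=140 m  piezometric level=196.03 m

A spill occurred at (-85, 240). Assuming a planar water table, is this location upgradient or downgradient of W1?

Taking W1 as reference: W2−W1 = (45, -20, +0.23); W3−W1 = (185, 75, +1.08).
Solve a·Δx + b·Δy = Δh: det = 45·75 − 185·(-20) = 7075.
∂h/∂x = [(+0.23)·75 − (+1.08)·(-20)] / 7075 = +0.005491
∂h/∂y = [45·(+1.08) − 185·(+0.23)] / 7075 = +0.0008551
Head at (-85, 240) = 194.95 + (+0.005491)·(-125) + (+0.0008551)·(175) = 194.41 m.
That is lower than the 194.95 m at W1, so the point is downgradient.

downgradient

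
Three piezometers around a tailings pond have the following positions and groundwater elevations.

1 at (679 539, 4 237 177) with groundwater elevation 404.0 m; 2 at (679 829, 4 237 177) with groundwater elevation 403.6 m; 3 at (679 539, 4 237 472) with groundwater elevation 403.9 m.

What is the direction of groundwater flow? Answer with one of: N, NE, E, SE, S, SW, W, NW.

E

∂h/∂x = (403.6 − 404.0) / (679829 − 679539) = -0.001379
∂h/∂y = (403.9 − 404.0) / (4237472 − 4237177) = -0.0003390
Flow = −∇h = (+0.001379 east, +0.0003390 north), which points east.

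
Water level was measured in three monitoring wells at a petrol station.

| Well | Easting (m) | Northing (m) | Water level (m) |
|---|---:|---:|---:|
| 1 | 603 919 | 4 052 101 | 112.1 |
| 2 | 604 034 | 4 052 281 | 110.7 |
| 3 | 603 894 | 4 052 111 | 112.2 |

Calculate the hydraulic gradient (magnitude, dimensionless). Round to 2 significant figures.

Three-point gradient (reference 1): Δ to 2 = (115, 180, -1.4), Δ to 3 = (-25, 10, +0.1).
∂h/∂x = -0.005664, ∂h/∂y = -0.004159 (det = 5650).
|∇h| = √(-0.005664² + -0.004159²) = 0.007027

0.0070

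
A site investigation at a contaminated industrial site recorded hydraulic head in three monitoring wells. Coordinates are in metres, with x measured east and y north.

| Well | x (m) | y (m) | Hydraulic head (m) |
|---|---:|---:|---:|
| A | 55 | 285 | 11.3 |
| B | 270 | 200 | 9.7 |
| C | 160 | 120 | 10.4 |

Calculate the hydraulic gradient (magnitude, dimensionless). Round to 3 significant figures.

0.00713

Differences from A: to B (Δx, Δy, Δh) = (215, -85, -1.6); to C = (105, -165, -0.9).
Solve a·Δx + b·Δy = Δh: det = 215·(-165) − 105·(-85) = -26550.
∂h/∂x = [(-1.6)·(-165) − (-0.9)·(-85)] / -26550 = -0.007062
∂h/∂y = [215·(-0.9) − 105·(-1.6)] / -26550 = +0.0009605
|∇h| = √(-0.007062² + 0.0009605²) = 0.007127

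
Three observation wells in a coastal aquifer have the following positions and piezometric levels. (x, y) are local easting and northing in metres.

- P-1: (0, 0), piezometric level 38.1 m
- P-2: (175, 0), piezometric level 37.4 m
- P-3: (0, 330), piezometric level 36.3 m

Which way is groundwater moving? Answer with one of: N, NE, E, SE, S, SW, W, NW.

NE

∂h/∂x = (37.4 − 38.1) / (175 − 0) = -0.004000
∂h/∂y = (36.3 − 38.1) / (330 − 0) = -0.005455
Flow = −∇h = (+0.004000 east, +0.005455 north), which points northeast.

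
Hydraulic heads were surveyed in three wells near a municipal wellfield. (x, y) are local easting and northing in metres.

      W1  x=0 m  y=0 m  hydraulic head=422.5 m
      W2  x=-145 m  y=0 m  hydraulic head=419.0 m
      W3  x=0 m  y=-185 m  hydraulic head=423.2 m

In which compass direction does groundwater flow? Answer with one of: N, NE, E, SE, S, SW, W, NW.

W

∂h/∂x = (419.0 − 422.5) / (-145 − 0) = +0.02414
∂h/∂y = (423.2 − 422.5) / (-185 − 0) = -0.003784
Flow = −∇h = (-0.02414 east, +0.003784 north), which points west.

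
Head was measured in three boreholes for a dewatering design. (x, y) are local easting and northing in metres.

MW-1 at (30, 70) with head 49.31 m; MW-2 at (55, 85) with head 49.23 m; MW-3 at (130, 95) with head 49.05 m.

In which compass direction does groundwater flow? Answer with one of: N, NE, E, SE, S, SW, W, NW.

NE

With h = a·x + b·y + c and MW-1 as origin, the differences give:
  25·a + 15·b = -0.08
  100·a + 25·b = -0.26
Eliminate b (×25 and ×15, subtract): -875·a = 1.900 → a = ∂h/∂x = -0.002171
Back-substitute: b = ∂h/∂y = -0.001714.
Flow = −∇h = (+0.002171 east, +0.001714 north), which points northeast.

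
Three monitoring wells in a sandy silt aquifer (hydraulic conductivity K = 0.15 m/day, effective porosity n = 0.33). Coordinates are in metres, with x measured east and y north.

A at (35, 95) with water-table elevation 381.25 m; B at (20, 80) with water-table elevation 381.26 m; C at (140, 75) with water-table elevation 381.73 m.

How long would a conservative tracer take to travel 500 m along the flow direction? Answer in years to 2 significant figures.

520 years

Taking A as reference: B−A = (-15, -15, +0.01); C−A = (105, -20, +0.48).
Solve a·Δx + b·Δy = Δh: det = (-15)·(-20) − 105·(-15) = 1875.
∂h/∂x = [(+0.01)·(-20) − (+0.48)·(-15)] / 1875 = +0.003733
∂h/∂y = [(-15)·(+0.48) − 105·(+0.01)] / 1875 = -0.004400
|∇h| = √(0.003733² + -0.004400²) = 0.00577
Seepage velocity v = K·i/n = 0.15 × 0.00577 / 0.33 = 0.002623 m/day.
t = 500 / 0.002623 = 1.906e+05 days = 522 years.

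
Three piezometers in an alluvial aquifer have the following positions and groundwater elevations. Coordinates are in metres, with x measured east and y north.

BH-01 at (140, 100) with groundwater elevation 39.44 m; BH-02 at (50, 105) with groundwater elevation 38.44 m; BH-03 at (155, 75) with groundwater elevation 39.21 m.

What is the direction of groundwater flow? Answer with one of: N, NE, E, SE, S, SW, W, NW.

Taking BH-01 as reference: BH-02−BH-01 = (-90, 5, -1.00); BH-03−BH-01 = (15, -25, -0.23).
Determinant of the coordinate differences = (-90)·(-25) − 15·5 = 2175.
∂h/∂x = [(-1.00)·(-25) − (-0.23)·5] / 2175 = +0.01202
∂h/∂y = [(-90)·(-0.23) − 15·(-1.00)] / 2175 = +0.01641
Flow = −∇h = (-0.01202 east, -0.01641 north), which points southwest.

SW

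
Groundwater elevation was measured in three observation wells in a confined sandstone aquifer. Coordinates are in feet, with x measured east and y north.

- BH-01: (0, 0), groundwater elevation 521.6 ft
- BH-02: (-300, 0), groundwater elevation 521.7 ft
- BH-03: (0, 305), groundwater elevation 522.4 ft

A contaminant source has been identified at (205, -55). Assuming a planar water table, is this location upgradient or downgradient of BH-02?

∂h/∂x = (521.7 − 521.6) / (-300 − 0) = -0.0003333
∂h/∂y = (522.4 − 521.6) / (305 − 0) = +0.002623
Head at (205, -55) = 521.6 + (-0.0003333)·(205) + (+0.002623)·(-55) = 521.39 ft.
That is lower than the 521.7 ft at BH-02, so the point is downgradient.

downgradient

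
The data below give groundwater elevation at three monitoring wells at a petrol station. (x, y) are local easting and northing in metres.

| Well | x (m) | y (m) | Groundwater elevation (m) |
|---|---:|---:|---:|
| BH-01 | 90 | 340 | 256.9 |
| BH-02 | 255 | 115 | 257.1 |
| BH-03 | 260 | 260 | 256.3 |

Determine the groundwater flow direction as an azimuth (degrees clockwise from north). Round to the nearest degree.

With h = a·x + b·y + c and BH-01 as origin, the differences give:
  165·a + (-225)·b = +0.2
  170·a + (-80)·b = -0.6
Eliminate b (×(-80) and ×(-225), subtract): 25050·a = -151.00 → a = ∂h/∂x = -0.006028
Back-substitute: b = ∂h/∂y = -0.005309.
Flow direction (−∇h) has components (+0.006028 E, +0.005309 N).
Azimuth = atan2(E, N) = atan2(+0.006028, +0.005309) = 48.6° ≈ 049°.

049°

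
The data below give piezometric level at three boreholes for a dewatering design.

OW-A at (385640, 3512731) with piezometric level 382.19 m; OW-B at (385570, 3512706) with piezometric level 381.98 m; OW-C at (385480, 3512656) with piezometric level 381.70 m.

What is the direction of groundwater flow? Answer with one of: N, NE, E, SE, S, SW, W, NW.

W

Three-point gradient (reference OW-A): Δ to OW-B = (-70, -25, -0.21), Δ to OW-C = (-160, -75, -0.49).
∂h/∂x = +0.002800, ∂h/∂y = +0.0005600 (det = 1250).
Flow = −∇h = (-0.002800 east, -0.0005600 north), which points west.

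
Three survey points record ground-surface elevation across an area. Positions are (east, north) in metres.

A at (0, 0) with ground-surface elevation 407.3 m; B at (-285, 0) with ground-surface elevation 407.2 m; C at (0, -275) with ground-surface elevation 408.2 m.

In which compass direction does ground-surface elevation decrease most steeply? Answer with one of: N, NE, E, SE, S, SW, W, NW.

∂z/∂x = (407.2 − 407.3) / (-285 − 0) = +0.0003509
∂z/∂y = (408.2 − 407.3) / (-275 − 0) = -0.003273
Steepest decrease is along −∇f = (-0.0003509 E, +0.003273 N) → north.

N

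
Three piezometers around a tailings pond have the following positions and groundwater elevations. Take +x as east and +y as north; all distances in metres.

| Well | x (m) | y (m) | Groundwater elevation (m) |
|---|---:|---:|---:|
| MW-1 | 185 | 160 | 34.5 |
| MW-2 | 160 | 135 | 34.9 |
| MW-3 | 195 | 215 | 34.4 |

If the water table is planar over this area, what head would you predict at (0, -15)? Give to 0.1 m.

37.5 m

Differences from MW-1: to MW-2 (Δx, Δy, Δh) = (-25, -25, +0.4); to MW-3 = (10, 55, -0.1).
Determinant of the coordinate differences = (-25)·55 − 10·(-25) = -1125.
∂h/∂x = [(+0.4)·55 − (-0.1)·(-25)] / -1125 = -0.01733
∂h/∂y = [(-25)·(-0.1) − 10·(+0.4)] / -1125 = +0.001333
h(0, -15) = 34.5 + (-0.01733)·(-185) + (+0.001333)·(-175) = 34.5 +3.207 -0.233 = 37.473 m.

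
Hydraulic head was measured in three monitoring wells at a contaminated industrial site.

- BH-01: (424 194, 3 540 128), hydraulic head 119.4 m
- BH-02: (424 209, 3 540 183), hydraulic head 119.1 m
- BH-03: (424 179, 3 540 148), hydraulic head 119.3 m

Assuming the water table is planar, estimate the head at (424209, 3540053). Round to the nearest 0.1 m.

119.8 m

Differences from BH-01: to BH-02 (Δx, Δy, Δh) = (15, 55, -0.3); to BH-03 = (-15, 20, -0.1).
Determinant of the coordinate differences = 15·20 − (-15)·55 = 1125.
∂h/∂x = [(-0.3)·20 − (-0.1)·55] / 1125 = -0.0004444
∂h/∂y = [15·(-0.1) − (-15)·(-0.3)] / 1125 = -0.005333
h(424209, 3540053) = 119.4 + (-0.0004444)·(15) + (-0.005333)·(-75) = 119.4 -0.007 +0.400 = 119.793 m.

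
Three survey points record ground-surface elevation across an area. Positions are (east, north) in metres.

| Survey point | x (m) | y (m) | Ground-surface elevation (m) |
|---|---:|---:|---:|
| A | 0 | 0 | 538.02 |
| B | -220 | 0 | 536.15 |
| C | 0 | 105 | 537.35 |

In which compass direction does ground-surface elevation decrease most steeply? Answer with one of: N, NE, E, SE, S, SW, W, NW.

NW

∂z/∂x = (536.15 − 538.02) / (-220 − 0) = +0.008500
∂z/∂y = (537.35 − 538.02) / (105 − 0) = -0.006381
Steepest decrease is along −∇f = (-0.008500 E, +0.006381 N) → northwest.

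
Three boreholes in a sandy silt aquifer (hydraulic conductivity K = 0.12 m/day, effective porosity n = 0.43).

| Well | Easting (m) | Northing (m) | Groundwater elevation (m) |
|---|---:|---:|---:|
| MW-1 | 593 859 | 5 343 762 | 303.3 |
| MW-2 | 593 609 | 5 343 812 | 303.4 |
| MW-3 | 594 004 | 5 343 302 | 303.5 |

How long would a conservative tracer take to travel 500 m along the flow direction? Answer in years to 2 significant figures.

6200 years

Taking MW-1 as reference: MW-2−MW-1 = (-250, 50, +0.1); MW-3−MW-1 = (145, -460, +0.2).
Solve a·Δx + b·Δy = Δh: det = (-250)·(-460) − 145·50 = 107750.
∂h/∂x = [(+0.1)·(-460) − (+0.2)·50] / 107750 = -0.0005197
∂h/∂y = [(-250)·(+0.2) − 145·(+0.1)] / 107750 = -0.0005986
|∇h| = √(-0.0005197² + -0.0005986²) = 0.0007927
Seepage velocity v = K·i/n = 0.12 × 0.0007927 / 0.43 = 0.0002212 m/day.
t = 500 / 0.0002212 = 2.26e+06 days = 6.19e+03 years.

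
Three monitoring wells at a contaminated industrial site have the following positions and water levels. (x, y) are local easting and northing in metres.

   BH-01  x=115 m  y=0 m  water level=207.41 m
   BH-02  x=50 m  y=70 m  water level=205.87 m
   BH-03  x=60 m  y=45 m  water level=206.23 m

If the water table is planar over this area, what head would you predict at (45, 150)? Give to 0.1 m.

205.1 m

With h = a·x + b·y + c and BH-01 as origin, the differences give:
  (-65)·a + 70·b = -1.54
  (-55)·a + 45·b = -1.18
Eliminate b (×45 and ×70, subtract): 925·a = 13.300 → a = ∂h/∂x = +0.01438
Back-substitute: b = ∂h/∂y = -0.008649.
h(45, 150) = 207.41 + (+0.01438)·(-70) + (-0.008649)·(150) = 207.41 -1.006 -1.297 = 205.106 m.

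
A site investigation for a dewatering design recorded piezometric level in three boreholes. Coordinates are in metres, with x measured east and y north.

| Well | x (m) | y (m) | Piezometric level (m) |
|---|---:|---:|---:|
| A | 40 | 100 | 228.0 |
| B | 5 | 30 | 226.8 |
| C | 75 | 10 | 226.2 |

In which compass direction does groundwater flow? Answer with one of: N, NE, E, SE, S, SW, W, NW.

Differences from A: to B (Δx, Δy, Δh) = (-35, -70, -1.2); to C = (35, -90, -1.8).
Determinant of the coordinate differences = (-35)·(-90) − 35·(-70) = 5600.
∂h/∂x = [(-1.2)·(-90) − (-1.8)·(-70)] / 5600 = -0.003214
∂h/∂y = [(-35)·(-1.8) − 35·(-1.2)] / 5600 = +0.01875
Flow = −∇h = (+0.003214 east, -0.01875 north), which points south.

S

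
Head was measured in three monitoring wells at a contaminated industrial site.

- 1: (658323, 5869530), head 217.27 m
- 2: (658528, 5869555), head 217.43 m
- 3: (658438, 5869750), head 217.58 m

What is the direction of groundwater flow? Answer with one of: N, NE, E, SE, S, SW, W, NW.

SW

Taking 1 as reference: 2−1 = (205, 25, +0.16); 3−1 = (115, 220, +0.31).
Solve a·Δx + b·Δy = Δh: det = 205·220 − 115·25 = 42225.
∂h/∂x = [(+0.16)·220 − (+0.31)·25] / 42225 = +0.0006501
∂h/∂y = [205·(+0.31) − 115·(+0.16)] / 42225 = +0.001069
Flow = −∇h = (-0.0006501 east, -0.001069 north), which points southwest.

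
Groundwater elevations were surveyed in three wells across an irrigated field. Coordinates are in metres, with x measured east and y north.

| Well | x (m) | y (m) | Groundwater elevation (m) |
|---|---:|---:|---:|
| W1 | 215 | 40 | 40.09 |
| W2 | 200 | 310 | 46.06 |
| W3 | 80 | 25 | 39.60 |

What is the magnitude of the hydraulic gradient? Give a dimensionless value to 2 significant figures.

0.022

With h = a·x + b·y + c and W1 as origin, the differences give:
  (-15)·a + 270·b = +5.97
  (-135)·a + (-15)·b = -0.49
Eliminate b (×(-15) and ×270, subtract): 36675·a = 42.750 → a = ∂h/∂x = +0.001166
Back-substitute: b = ∂h/∂y = +0.02218.
|∇h| = √(0.001166² + 0.02218²) = 0.02221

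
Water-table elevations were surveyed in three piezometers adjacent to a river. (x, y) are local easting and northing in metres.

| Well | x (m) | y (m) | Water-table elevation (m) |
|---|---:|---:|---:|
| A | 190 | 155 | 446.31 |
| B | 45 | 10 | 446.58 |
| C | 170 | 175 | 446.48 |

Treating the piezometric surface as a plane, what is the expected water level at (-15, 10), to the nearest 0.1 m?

446.9 m

Taking A as reference: B−A = (-145, -145, +0.27); C−A = (-20, 20, +0.17).
Solve a·Δx + b·Δy = Δh: det = (-145)·20 − (-20)·(-145) = -5800.
∂h/∂x = [(+0.27)·20 − (+0.17)·(-145)] / -5800 = -0.005181
∂h/∂y = [(-145)·(+0.17) − (-20)·(+0.27)] / -5800 = +0.003319
h(-15, 10) = 446.31 + (-0.005181)·(-205) + (+0.003319)·(-145) = 446.31 +1.062 -0.481 = 446.891 m.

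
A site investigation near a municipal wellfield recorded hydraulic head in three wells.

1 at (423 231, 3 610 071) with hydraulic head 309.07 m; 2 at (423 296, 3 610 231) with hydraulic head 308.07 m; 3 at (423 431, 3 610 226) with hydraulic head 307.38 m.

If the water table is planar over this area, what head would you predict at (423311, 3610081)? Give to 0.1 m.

Three-point gradient (reference 1): Δ to 2 = (65, 160, -1.00), Δ to 3 = (200, 155, -1.69).
∂h/∂x = -0.005263, ∂h/∂y = -0.004112 (det = -21925).
h(423311, 3610081) = 309.07 + (-0.005263)·(80) + (-0.004112)·(10) = 309.07 -0.421 -0.041 = 308.608 m.

308.6 m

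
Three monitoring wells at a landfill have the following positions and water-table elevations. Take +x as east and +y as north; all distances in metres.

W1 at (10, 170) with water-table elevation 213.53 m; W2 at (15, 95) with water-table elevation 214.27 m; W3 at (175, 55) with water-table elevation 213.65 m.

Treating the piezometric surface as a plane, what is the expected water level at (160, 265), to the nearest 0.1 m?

Taking W1 as reference: W2−W1 = (5, -75, +0.74); W3−W1 = (165, -115, +0.12).
Determinant of the coordinate differences = 5·(-115) − 165·(-75) = 11800.
∂h/∂x = [(+0.74)·(-115) − (+0.12)·(-75)] / 11800 = -0.006449
∂h/∂y = [5·(+0.12) − 165·(+0.74)] / 11800 = -0.01030
h(160, 265) = 213.53 + (-0.006449)·(150) + (-0.01030)·(95) = 213.53 -0.967 -0.978 = 211.584 m.

211.6 m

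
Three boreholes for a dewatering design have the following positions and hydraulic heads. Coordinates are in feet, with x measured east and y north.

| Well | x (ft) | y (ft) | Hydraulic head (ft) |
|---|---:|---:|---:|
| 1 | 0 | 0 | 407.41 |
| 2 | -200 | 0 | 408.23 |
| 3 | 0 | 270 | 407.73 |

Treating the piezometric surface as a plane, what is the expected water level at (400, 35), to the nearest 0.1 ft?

∂h/∂x = (408.23 − 407.41) / (-200 − 0) = -0.004100
∂h/∂y = (407.73 − 407.41) / (270 − 0) = +0.001185
h(400, 35) = 407.41 + (-0.004100)·(400) + (+0.001185)·(35) = 407.41 -1.640 +0.041 = 405.811 ft.

405.8 ft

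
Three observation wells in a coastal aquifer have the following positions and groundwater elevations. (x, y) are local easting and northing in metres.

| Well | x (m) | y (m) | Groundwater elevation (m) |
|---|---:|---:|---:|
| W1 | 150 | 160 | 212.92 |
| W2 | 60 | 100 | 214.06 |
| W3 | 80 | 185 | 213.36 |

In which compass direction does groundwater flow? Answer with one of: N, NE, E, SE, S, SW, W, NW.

NE

With h = a·x + b·y + c and W1 as origin, the differences give:
  (-90)·a + (-60)·b = +1.14
  (-70)·a + 25·b = +0.44
Eliminate b (×25 and ×(-60), subtract): -6450·a = 54.900 → a = ∂h/∂x = -0.008512
Back-substitute: b = ∂h/∂y = -0.006233.
Flow = −∇h = (+0.008512 east, +0.006233 north), which points northeast.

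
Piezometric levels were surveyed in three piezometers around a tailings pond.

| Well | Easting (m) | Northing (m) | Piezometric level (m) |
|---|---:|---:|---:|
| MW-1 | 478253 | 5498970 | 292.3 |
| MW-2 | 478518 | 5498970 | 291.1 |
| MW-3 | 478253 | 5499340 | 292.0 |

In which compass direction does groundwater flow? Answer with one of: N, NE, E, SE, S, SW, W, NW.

E

∂h/∂x = (291.1 − 292.3) / (478518 − 478253) = -0.004528
∂h/∂y = (292.0 − 292.3) / (5499340 − 5498970) = -0.0008108
Flow = −∇h = (+0.004528 east, +0.0008108 north), which points east.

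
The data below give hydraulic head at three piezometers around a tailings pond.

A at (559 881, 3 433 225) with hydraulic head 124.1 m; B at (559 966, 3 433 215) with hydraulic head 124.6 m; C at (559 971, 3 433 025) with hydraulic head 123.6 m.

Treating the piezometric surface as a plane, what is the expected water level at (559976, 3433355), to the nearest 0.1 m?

125.4 m

Taking A as reference: B−A = (85, -10, +0.5); C−A = (90, -200, -0.5).
Determinant of the coordinate differences = 85·(-200) − 90·(-10) = -16100.
∂h/∂x = [(+0.5)·(-200) − (-0.5)·(-10)] / -16100 = +0.006522
∂h/∂y = [85·(-0.5) − 90·(+0.5)] / -16100 = +0.005435
h(559976, 3433355) = 124.1 + (+0.006522)·(95) + (+0.005435)·(130) = 124.1 +0.620 +0.707 = 125.426 m.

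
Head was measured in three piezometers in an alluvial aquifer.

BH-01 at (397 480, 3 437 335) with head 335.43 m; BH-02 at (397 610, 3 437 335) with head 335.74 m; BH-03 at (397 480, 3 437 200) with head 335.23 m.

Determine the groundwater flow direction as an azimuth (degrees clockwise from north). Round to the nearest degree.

∂h/∂x = (335.74 − 335.43) / (397610 − 397480) = +0.002385
∂h/∂y = (335.23 − 335.43) / (3437200 − 3437335) = +0.001481
Flow direction (−∇h) has components (-0.002385 E, -0.001481 N).
Azimuth = atan2(E, N) = atan2(-0.002385, -0.001481) = 238.1° ≈ 238°.

238°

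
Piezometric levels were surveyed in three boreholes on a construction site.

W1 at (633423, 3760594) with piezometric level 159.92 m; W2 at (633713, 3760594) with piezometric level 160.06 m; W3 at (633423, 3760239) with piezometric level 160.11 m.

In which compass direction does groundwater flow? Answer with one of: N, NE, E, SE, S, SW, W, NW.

NW

∂h/∂x = (160.06 − 159.92) / (633713 − 633423) = +0.0004828
∂h/∂y = (160.11 − 159.92) / (3760239 − 3760594) = -0.0005352
Flow = −∇h = (-0.0004828 east, +0.0005352 north), which points northwest.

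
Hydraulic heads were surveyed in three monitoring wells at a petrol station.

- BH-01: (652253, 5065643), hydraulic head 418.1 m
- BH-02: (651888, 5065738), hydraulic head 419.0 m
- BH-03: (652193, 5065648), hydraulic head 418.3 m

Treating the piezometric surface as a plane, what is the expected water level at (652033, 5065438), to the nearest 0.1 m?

419.9 m

With h = a·x + b·y + c and BH-01 as origin, the differences give:
  (-365)·a + 95·b = +0.9
  (-60)·a + 5·b = +0.2
Eliminate b (×5 and ×95, subtract): 3875·a = -14.50 → a = ∂h/∂x = -0.003742
Back-substitute: b = ∂h/∂y = -0.004903.
h(652033, 5065438) = 418.1 + (-0.003742)·(-220) + (-0.004903)·(-205) = 418.1 +0.823 +1.005 = 419.928 m.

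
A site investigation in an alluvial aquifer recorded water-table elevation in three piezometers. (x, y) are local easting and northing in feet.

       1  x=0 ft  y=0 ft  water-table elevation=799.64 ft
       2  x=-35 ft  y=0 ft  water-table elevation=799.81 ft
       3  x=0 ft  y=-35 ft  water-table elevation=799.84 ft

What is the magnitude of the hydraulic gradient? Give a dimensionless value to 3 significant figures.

0.00750

∂h/∂x = (799.81 − 799.64) / (-35 − 0) = -0.004857
∂h/∂y = (799.84 − 799.64) / (-35 − 0) = -0.005714
|∇h| = √(-0.004857² + -0.005714²) = 0.007499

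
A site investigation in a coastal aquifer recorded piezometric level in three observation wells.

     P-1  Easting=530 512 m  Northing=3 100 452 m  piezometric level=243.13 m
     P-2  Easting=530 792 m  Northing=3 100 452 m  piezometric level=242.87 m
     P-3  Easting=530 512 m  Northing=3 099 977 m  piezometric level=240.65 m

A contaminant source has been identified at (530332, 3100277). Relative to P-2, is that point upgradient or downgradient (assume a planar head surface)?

downgradient

∂h/∂x = (242.87 − 243.13) / (530792 − 530512) = -0.0009286
∂h/∂y = (240.65 − 243.13) / (3099977 − 3100452) = +0.005221
Head at (530332, 3100277) = 243.13 + (-0.0009286)·(-180) + (+0.005221)·(-175) = 242.38 m.
That is lower than the 242.87 m at P-2, so the point is downgradient.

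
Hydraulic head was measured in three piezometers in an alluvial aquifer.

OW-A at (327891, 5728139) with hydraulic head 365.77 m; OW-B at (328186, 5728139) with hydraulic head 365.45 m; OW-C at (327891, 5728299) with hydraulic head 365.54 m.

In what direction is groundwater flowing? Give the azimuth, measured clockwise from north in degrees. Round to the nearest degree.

∂h/∂x = (365.45 − 365.77) / (328186 − 327891) = -0.001085
∂h/∂y = (365.54 − 365.77) / (5728299 − 5728139) = -0.001437
Flow direction (−∇h) has components (+0.001085 E, +0.001437 N).
Azimuth = atan2(E, N) = atan2(+0.001085, +0.001437) = 37.0° ≈ 037°.

037°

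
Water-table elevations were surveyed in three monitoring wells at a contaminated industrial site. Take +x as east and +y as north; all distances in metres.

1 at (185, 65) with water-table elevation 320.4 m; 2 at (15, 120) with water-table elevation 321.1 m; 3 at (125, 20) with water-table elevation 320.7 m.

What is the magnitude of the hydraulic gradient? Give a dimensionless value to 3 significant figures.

0.00446

With h = a·x + b·y + c and 1 as origin, the differences give:
  (-170)·a + 55·b = +0.7
  (-60)·a + (-45)·b = +0.3
Eliminate b (×(-45) and ×55, subtract): 10950·a = -48.00 → a = ∂h/∂x = -0.004384
Back-substitute: b = ∂h/∂y = -0.0008219.
|∇h| = √(-0.004384² + -0.0008219²) = 0.00446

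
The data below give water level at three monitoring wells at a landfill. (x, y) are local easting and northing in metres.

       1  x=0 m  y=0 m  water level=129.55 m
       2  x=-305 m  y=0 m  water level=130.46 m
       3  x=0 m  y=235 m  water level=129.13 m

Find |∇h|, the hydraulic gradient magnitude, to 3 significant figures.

∂h/∂x = (130.46 − 129.55) / (-305 − 0) = -0.002984
∂h/∂y = (129.13 − 129.55) / (235 − 0) = -0.001787
|∇h| = √(-0.002984² + -0.001787²) = 0.003478

0.00348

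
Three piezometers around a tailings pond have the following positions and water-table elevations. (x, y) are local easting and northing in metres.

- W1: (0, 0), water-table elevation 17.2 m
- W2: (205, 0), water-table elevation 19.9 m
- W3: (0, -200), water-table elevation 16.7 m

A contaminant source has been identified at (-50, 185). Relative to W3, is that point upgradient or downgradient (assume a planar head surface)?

upgradient

∂h/∂x = (19.9 − 17.2) / (205 − 0) = +0.01317
∂h/∂y = (16.7 − 17.2) / (-200 − 0) = +0.002500
Head at (-50, 185) = 17.2 + (+0.01317)·(-50) + (+0.002500)·(185) = 17.00 m.
That is higher than the 16.7 m at W3, so the point is upgradient.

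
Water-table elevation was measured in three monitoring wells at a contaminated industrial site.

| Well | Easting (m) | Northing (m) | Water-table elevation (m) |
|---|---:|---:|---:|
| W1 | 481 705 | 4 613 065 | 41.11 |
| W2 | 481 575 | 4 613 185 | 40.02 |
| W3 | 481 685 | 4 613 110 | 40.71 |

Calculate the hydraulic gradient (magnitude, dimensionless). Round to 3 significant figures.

With h = a·x + b·y + c and W1 as origin, the differences give:
  (-130)·a + 120·b = -1.09
  (-20)·a + 45·b = -0.40
Eliminate b (×45 and ×120, subtract): -3450·a = -1.050 → a = ∂h/∂x = +0.0003043
Back-substitute: b = ∂h/∂y = -0.008754.
|∇h| = √(0.0003043² + -0.008754²) = 0.008759

0.00876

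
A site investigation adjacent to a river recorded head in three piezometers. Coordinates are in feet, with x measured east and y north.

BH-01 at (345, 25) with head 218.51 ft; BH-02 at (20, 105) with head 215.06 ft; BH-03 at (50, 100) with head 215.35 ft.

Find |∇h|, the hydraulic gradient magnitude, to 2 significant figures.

0.014

Taking BH-01 as reference: BH-02−BH-01 = (-325, 80, -3.45); BH-03−BH-01 = (-295, 75, -3.16).
Determinant of the coordinate differences = (-325)·75 − (-295)·80 = -775.
∂h/∂x = [(-3.45)·75 − (-3.16)·80] / -775 = +0.007677
∂h/∂y = [(-325)·(-3.16) − (-295)·(-3.45)] / -775 = -0.01194
|∇h| = √(0.007677² + -0.01194²) = 0.0142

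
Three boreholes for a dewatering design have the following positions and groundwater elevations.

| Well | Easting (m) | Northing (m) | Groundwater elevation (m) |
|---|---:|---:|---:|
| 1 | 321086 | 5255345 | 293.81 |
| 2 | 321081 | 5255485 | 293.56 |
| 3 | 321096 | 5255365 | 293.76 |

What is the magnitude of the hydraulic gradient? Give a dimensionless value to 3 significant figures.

0.00227

Differences from 1: to 2 (Δx, Δy, Δh) = (-5, 140, -0.25); to 3 = (10, 20, -0.05).
Solve a·Δx + b·Δy = Δh: det = (-5)·20 − 10·140 = -1500.
∂h/∂x = [(-0.25)·20 − (-0.05)·140] / -1500 = -0.001333
∂h/∂y = [(-5)·(-0.05) − 10·(-0.25)] / -1500 = -0.001833
|∇h| = √(-0.001333² + -0.001833²) = 0.002266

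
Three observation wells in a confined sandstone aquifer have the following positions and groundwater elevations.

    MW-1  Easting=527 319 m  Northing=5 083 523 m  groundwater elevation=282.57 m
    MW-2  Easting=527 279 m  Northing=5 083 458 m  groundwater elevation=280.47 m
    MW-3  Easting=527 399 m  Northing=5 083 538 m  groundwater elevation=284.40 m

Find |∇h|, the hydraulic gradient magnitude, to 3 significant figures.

0.0280

Differences from MW-1: to MW-2 (Δx, Δy, Δh) = (-40, -65, -2.10); to MW-3 = (80, 15, +1.83).
Solve a·Δx + b·Δy = Δh: det = (-40)·15 − 80·(-65) = 4600.
∂h/∂x = [(-2.10)·15 − (+1.83)·(-65)] / 4600 = +0.01901
∂h/∂y = [(-40)·(+1.83) − 80·(-2.10)] / 4600 = +0.02061
|∇h| = √(0.01901² + 0.02061²) = 0.02804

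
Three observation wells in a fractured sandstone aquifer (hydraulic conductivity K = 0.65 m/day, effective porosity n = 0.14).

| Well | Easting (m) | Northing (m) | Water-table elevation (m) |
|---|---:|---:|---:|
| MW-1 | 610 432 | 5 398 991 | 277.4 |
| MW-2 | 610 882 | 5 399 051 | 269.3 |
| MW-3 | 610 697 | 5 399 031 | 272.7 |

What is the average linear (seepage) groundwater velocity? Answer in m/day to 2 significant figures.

0.12 m/day

With h = a·x + b·y + c and MW-1 as origin, the differences give:
  450·a + 60·b = -8.1
  265·a + 40·b = -4.7
Eliminate b (×40 and ×60, subtract): 2100·a = -42.00 → a = ∂h/∂x = -0.02000
Back-substitute: b = ∂h/∂y = +0.01500.
|∇h| = √(-0.02000² + 0.01500²) = 0.025
Seepage velocity v = K·i/n = 0.65 × 0.025 / 0.14 = 0.1161 m/day.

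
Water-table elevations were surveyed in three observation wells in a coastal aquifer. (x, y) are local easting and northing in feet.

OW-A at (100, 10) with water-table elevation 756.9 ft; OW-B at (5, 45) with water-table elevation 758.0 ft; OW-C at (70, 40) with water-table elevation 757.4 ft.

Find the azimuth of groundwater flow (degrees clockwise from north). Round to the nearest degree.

133°

Three-point gradient (reference OW-A): Δ to OW-B = (-95, 35, +1.1), Δ to OW-C = (-30, 30, +0.5).
∂h/∂x = -0.008611, ∂h/∂y = +0.008056 (det = -1800).
Flow direction (−∇h) has components (+0.008611 E, -0.008056 N).
Azimuth = atan2(E, N) = atan2(+0.008611, -0.008056) = 133.1° ≈ 133°.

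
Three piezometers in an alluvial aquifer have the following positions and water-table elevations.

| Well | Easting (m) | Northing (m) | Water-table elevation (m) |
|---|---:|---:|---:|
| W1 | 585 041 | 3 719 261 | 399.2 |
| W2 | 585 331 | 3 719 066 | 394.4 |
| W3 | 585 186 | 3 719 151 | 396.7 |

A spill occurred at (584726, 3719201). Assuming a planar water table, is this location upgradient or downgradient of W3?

With h = a·x + b·y + c and W1 as origin, the differences give:
  290·a + (-195)·b = -4.8
  145·a + (-110)·b = -2.5
Eliminate b (×(-110) and ×(-195), subtract): -3625·a = 40.50 → a = ∂h/∂x = -0.01117
Back-substitute: b = ∂h/∂y = +0.008000.
Head at (584726, 3719201) = 399.2 + (-0.01117)·(-315) + (+0.008000)·(-60) = 402.24 m.
That is higher than the 396.7 m at W3, so the point is upgradient.

upgradient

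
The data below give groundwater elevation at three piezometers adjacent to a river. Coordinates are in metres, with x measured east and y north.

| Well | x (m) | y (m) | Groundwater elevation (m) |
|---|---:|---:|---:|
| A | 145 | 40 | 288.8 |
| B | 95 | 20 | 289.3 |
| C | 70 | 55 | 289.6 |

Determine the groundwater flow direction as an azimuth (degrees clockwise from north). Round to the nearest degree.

096°

Three-point gradient (reference A): Δ to B = (-50, -20, +0.5), Δ to C = (-75, 15, +0.8).
∂h/∂x = -0.01044, ∂h/∂y = +0.001111 (det = -2250).
Flow direction (−∇h) has components (+0.01044 E, -0.001111 N).
Azimuth = atan2(E, N) = atan2(+0.01044, -0.001111) = 96.1° ≈ 096°.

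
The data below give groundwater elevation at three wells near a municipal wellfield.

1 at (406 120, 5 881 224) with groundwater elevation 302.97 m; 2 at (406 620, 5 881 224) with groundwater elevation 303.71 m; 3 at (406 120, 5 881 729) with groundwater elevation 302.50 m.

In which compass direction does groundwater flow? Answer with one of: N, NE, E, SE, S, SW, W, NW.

∂h/∂x = (303.71 − 302.97) / (406620 − 406120) = +0.001480
∂h/∂y = (302.50 − 302.97) / (5881729 − 5881224) = -0.0009307
Flow = −∇h = (-0.001480 east, +0.0009307 north), which points northwest.

NW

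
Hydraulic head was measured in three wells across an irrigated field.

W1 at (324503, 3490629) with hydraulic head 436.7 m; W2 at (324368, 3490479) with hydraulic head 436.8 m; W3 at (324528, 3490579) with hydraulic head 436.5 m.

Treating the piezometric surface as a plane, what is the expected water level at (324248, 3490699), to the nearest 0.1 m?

With h = a·x + b·y + c and W1 as origin, the differences give:
  (-135)·a + (-150)·b = +0.1
  25·a + (-50)·b = -0.2
Eliminate b (×(-50) and ×(-150), subtract): 10500·a = -35.00 → a = ∂h/∂x = -0.003333
Back-substitute: b = ∂h/∂y = +0.002333.
h(324248, 3490699) = 436.7 + (-0.003333)·(-255) + (+0.002333)·(70) = 436.7 +0.850 +0.163 = 437.713 m.

437.7 m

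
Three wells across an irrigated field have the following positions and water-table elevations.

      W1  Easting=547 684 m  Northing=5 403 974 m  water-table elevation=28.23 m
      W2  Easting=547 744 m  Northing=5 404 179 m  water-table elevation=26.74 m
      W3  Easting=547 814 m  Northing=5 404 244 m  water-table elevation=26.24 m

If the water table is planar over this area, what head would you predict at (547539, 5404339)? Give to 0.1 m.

25.7 m

With h = a·x + b·y + c and W1 as origin, the differences give:
  60·a + 205·b = -1.49
  130·a + 270·b = -1.99
Eliminate b (×270 and ×205, subtract): -10450·a = 5.650 → a = ∂h/∂x = -0.0005407
Back-substitute: b = ∂h/∂y = -0.007110.
h(547539, 5404339) = 28.23 + (-0.0005407)·(-145) + (-0.007110)·(365) = 28.23 +0.078 -2.595 = 25.713 m.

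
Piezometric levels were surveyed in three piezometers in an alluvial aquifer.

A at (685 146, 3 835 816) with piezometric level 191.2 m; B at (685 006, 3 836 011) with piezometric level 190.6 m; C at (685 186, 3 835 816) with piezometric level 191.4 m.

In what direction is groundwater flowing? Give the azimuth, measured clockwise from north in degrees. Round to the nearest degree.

264°

With h = a·x + b·y + c and A as origin, the differences give:
  (-140)·a + 195·b = -0.6
  40·a + 0·b = +0.2
Eliminate b (×0 and ×195, subtract): -7800·a = -39.00 → a = ∂h/∂x = +0.005000
Back-substitute: b = ∂h/∂y = +0.0005128.
Flow direction (−∇h) has components (-0.005000 E, -0.0005128 N).
Azimuth = atan2(E, N) = atan2(-0.005000, -0.0005128) = 264.1° ≈ 264°.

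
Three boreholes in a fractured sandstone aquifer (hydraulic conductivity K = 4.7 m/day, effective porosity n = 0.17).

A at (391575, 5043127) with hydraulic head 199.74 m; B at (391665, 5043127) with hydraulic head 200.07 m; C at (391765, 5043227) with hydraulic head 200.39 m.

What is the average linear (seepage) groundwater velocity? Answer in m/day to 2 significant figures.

Taking A as reference: B−A = (90, 0, +0.33); C−A = (190, 100, +0.65).
Solve a·Δx + b·Δy = Δh: det = 90·100 − 190·0 = 9000.
∂h/∂x = [(+0.33)·100 − (+0.65)·0] / 9000 = +0.003667
∂h/∂y = [90·(+0.65) − 190·(+0.33)] / 9000 = -0.0004667
|∇h| = √(0.003667² + -0.0004667²) = 0.003697
Seepage velocity v = K·i/n = 4.7 × 0.003697 / 0.17 = 0.1022 m/day.

0.10 m/day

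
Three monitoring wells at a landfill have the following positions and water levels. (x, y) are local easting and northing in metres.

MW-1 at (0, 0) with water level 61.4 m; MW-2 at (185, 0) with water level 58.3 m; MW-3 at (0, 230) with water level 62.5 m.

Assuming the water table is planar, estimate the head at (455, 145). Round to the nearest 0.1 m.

54.5 m

∂h/∂x = (58.3 − 61.4) / (185 − 0) = -0.01676
∂h/∂y = (62.5 − 61.4) / (230 − 0) = +0.004783
h(455, 145) = 61.4 + (-0.01676)·(455) + (+0.004783)·(145) = 61.4 -7.624 +0.693 = 54.469 m.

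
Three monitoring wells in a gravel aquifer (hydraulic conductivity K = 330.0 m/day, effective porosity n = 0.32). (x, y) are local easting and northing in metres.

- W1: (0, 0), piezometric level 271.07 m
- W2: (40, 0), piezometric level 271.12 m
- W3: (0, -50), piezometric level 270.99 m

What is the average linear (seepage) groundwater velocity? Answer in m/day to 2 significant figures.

2.1 m/day

∂h/∂x = (271.12 − 271.07) / (40 − 0) = +0.001250
∂h/∂y = (270.99 − 271.07) / (-50 − 0) = +0.001600
|∇h| = √(0.001250² + 0.001600²) = 0.00203
Seepage velocity v = K·i/n = 330.0 × 0.00203 / 0.32 = 2.093 m/day.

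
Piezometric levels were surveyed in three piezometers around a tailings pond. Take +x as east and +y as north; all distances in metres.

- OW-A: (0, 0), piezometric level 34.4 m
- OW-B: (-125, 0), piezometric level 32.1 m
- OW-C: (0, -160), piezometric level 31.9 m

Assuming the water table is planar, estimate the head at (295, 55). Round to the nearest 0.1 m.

∂h/∂x = (32.1 − 34.4) / (-125 − 0) = +0.01840
∂h/∂y = (31.9 − 34.4) / (-160 − 0) = +0.01562
h(295, 55) = 34.4 + (+0.01840)·(295) + (+0.01562)·(55) = 34.4 +5.428 +0.859 = 40.687 m.

40.7 m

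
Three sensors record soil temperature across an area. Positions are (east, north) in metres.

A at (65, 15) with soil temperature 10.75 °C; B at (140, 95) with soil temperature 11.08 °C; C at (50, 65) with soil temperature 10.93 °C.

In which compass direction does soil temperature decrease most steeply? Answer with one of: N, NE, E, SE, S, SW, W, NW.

With T = a·x + b·y + c and A as origin, the differences give:
  75·a + 80·b = +0.33
  (-15)·a + 50·b = +0.18
Eliminate b (×50 and ×80, subtract): 4950·a = 2.100 → a = ∂T/∂x = +0.0004242
Back-substitute: b = ∂T/∂y = +0.003727.
Steepest decrease is along −∇f = (-0.0004242 E, -0.003727 N) → south.

S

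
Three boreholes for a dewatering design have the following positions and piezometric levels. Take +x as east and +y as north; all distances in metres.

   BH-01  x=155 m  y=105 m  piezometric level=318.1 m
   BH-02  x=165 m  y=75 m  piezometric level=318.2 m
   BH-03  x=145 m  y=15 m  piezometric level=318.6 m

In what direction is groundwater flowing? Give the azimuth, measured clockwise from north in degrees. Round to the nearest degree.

045°

Taking BH-01 as reference: BH-02−BH-01 = (10, -30, +0.1); BH-03−BH-01 = (-10, -90, +0.5).
Determinant of the coordinate differences = 10·(-90) − (-10)·(-30) = -1200.
∂h/∂x = [(+0.1)·(-90) − (+0.5)·(-30)] / -1200 = -0.005000
∂h/∂y = [10·(+0.5) − (-10)·(+0.1)] / -1200 = -0.005000
Flow direction (−∇h) has components (+0.005000 E, +0.005000 N).
Azimuth = atan2(E, N) = atan2(+0.005000, +0.005000) = 45.0° ≈ 045°.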